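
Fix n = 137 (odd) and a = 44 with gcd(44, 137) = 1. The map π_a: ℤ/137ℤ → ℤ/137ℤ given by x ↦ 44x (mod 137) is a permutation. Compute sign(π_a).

Orbit of 93 under x↦44x: [93, 119, 30, 87, 129, 59, 130]… (length divides ord_137(44)).
3 cycles of lengths [68, 68, 1].
With 3 cycles on 137 points, sign = (−1)^{137−3} = +1.
The Jacobi symbol (44|137) = +1 (Zolotarev) agrees.

+1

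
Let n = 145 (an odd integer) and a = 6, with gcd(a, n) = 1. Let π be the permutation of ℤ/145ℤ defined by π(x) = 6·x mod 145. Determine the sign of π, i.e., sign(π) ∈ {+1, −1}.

+1

Orbit of 16 under x↦6x: [16, 96, 141, 121, 1, 6, 36]… (length divides ord_145(6)).
The orbit structure of x ↦ 6x mod 145: 15 orbits of sizes [14, 14, 14, 14, 14, 14, 14, 14, 14, 14, 1, 1, 1, 1, 1].
With 15 cycles on 145 points, sign = (−1)^{145−15} = +1.
Zolotarev: (6|145) = +1, matching the cycle-count sign.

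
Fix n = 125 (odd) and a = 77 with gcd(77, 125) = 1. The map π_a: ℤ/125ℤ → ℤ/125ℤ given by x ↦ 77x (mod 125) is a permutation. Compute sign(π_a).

-1

Start at x=98: 98 → 46 → 42 → 109 → 18 → 11 → 97 → … (one orbit).
Cycle lengths of π_77 on ℤ/125ℤ: [100, 20, 4, 1]; 4 cycles in total.
125 − 4 = 121 transpositions; sign(π) = (−1)^121 = -1.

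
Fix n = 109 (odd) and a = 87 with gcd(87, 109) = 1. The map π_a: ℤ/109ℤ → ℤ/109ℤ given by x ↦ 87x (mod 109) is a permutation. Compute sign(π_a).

Trace 105: π^k(105) = [105, 88, 26, 82, 49, 12, 63] for k=0..6.
π_87 has 3 disjoint cycles with lengths [54, 54, 1] on {0,…,108}.
With 3 cycles on 109 points, sign = (−1)^{109−3} = +1.
The Jacobi symbol (87|109) = +1 (Zolotarev) agrees.

+1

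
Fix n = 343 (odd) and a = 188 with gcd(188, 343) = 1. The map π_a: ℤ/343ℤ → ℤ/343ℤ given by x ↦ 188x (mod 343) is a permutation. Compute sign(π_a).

Trace 118: π^k(118) = [118, 232, 55, 50, 139, 64, 27] for k=0..6.
Cycle type of π: 98×3 + 14×3 + 2×3 + 1; total 10 cycles.
343 − 10 = 333 transpositions; sign(π) = (−1)^333 = -1.
Check: (188/343) = -1 by Zolotarev.

-1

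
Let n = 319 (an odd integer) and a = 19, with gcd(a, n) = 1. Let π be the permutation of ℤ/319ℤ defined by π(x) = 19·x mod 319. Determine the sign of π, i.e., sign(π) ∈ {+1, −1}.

Orbit of 254 under x↦19x: [254, 41, 141, 127, 180, 230, 223]… (length divides ord_319(19)).
π_19 has 5 disjoint cycles with lengths [140, 140, 28, 10, 1] on {0,…,318}.
319 − 5 = 314 transpositions; sign(π) = (−1)^314 = +1.
Check: (19/319) = +1 by Zolotarev.

+1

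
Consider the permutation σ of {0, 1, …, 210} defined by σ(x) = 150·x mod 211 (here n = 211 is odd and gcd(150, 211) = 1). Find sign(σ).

+1

Start at x=19: 19 → 107 → 14 → 201 → 188 → 137 → 83 → … (one orbit).
Decompose π into cycles: lengths [15, 15, 15, 15, 15, 15, 15, 15, 15, 15, 15, 15, 15, 15, 1] (15 cycles, including the fixed point 0).
With 15 cycles on 211 points, sign = (−1)^{211−15} = +1.
The Jacobi symbol (150|211) = +1 (Zolotarev) agrees.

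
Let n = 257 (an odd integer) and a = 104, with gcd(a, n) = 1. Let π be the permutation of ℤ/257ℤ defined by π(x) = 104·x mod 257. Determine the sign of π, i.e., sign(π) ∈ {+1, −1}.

+1

Start at x=73: 73 → 139 → 64 → 231 → 123 → 199 → 136 → … (one orbit).
Cycle lengths of π_104 on ℤ/257ℤ: [128, 128, 1]; 3 cycles in total.
With 3 cycles on 257 points, sign = (−1)^{257−3} = +1.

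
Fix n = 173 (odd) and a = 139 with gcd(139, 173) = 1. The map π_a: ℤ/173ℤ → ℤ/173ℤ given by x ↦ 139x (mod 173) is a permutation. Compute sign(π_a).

Orbit of 160 under x↦139x: [160, 96, 23, 83, 119, 106, 29]… (length divides ord_173(139)).
Cycle lengths of π_139 on ℤ/173ℤ: [43, 43, 43, 43, 1]; 5 cycles in total.
173 − 5 = 168 transpositions; sign(π) = (−1)^168 = +1.
The Jacobi symbol (139|173) = +1 (Zolotarev) agrees.

+1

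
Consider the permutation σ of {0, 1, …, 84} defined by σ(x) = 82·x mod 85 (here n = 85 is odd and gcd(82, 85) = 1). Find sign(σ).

+1

Orbit of 58 under x↦82x: [58, 81, 12, 49, 23, 16, 37]… (length divides ord_85(82)).
Decompose π into cycles: lengths [16, 16, 16, 16, 16, 4, 1] (7 cycles, including the fixed point 0).
With 7 cycles on 85 points, sign = (−1)^{85−7} = +1.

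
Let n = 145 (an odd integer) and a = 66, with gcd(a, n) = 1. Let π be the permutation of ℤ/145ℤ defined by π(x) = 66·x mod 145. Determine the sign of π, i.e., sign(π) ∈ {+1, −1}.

Start at x=11: 11 → 1 → 66 → 6 → 106 → 36 → 56 → … (one orbit).
π_66 has 10 disjoint cycles with lengths [28, 28, 28, 28, 28, 1, 1, 1, 1, 1] on {0,…,144}.
Σ(ℓ_i−1) = 145−10 = 135; sign = (−1)^135 = -1.
(66|145)_J = -1 (Zolotarev's lemma cross-check).

-1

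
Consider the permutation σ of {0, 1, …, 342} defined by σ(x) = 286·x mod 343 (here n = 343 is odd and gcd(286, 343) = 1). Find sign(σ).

-1

Orbit of 106 under x↦286x: [106, 132, 22, 118, 134, 251, 99]… (length divides ord_343(286)).
π_286 has 10 disjoint cycles with lengths [98, 98, 98, 14, 14, 14, 2, 2, 2, 1] on {0,…,342}.
10 cycles on 343: each ℓ→(−1)^(ℓ−1), product (−1)^333 = -1.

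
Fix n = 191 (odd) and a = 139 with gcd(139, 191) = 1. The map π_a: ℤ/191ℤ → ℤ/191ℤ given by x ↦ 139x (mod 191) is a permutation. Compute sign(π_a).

-1

Orbit of 32 under x↦139x: [32, 55, 5, 122, 150, 31, 107]… (length divides ord_191(139)).
Cycle lengths of π_139 on ℤ/191ℤ: [38, 38, 38, 38, 38, 1]; 6 cycles in total.
6 cycles on 191: each ℓ→(−1)^(ℓ−1), product (−1)^185 = -1.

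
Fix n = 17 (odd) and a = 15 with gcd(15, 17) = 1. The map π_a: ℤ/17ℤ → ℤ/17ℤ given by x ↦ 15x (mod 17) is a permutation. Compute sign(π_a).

+1

Start at x=9: 9 → 16 → 2 → 13 → 8 → 1 → 15 → … (one orbit).
Cycle type of π: 8×2 + 1; total 3 cycles.
n − c = 17 − 3 = 14; sign = (−1)^14 = +1.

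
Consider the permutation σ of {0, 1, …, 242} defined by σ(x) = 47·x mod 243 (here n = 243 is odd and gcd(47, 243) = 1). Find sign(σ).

Orbit of 113 under x↦47x: [113, 208, 56, 202, 17, 70, 131]… (length divides ord_243(47)).
Decompose π into cycles: lengths [162, 54, 18, 6, 2, 1] (6 cycles, including the fixed point 0).
sign(π) = (−1)^{n − #cycles} = (−1)^{243−6} = (−1)^237 = -1.
(47|243)_J = -1 (Zolotarev's lemma cross-check).

-1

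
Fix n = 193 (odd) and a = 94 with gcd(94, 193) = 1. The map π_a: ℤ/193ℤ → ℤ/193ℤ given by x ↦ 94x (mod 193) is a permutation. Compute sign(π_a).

-1

Trace 104: π^k(104) = [104, 126, 71, 112, 106, 121, 180] for k=0..6.
π_94 has 4 disjoint cycles with lengths [64, 64, 64, 1] on {0,…,192}.
4 cycles on 193: each ℓ→(−1)^(ℓ−1), product (−1)^189 = -1.
Via Zolotarev, sign(π_{94}) = (94|193) = -1.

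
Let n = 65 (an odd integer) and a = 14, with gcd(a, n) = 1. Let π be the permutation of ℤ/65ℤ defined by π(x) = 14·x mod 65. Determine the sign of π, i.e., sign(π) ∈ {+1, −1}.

+1

Start at x=14: 14 → 1 → 14 (one orbit).
Cycle lengths of π_14 on ℤ/65ℤ: [2, 2, 2, 2, 2, 2, 2, 2, 2, 2, 2, 2, 2, 2, 2, 2, 2, 2, 2, 2, 2, 2, 2, 2, 2, 2, 1, 1, 1, 1, 1, 1, 1, 1, 1, 1, 1, 1, 1]; 39 cycles in total.
With 39 cycles on 65 points, sign = (−1)^{65−39} = +1.
Zolotarev: (14|65) = +1, matching the cycle-count sign.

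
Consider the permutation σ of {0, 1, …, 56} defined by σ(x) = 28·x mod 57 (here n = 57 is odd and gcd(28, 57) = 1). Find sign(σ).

Trace 1: π^k(1) = [1, 28, 43, 7, 25, 16, 49] for k=0..6.
Decompose π into cycles: lengths [9, 9, 9, 9, 9, 9, 1, 1, 1] (9 cycles, including the fixed point 0).
n − c = 57 − 9 = 48; sign = (−1)^48 = +1.
Zolotarev: (28|57) = +1, matching the cycle-count sign.

+1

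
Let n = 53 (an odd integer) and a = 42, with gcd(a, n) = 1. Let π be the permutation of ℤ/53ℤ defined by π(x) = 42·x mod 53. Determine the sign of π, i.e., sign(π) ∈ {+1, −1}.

+1

Trace 49: π^k(49) = [49, 44, 46, 24, 1, 42, 15] for k=0..6.
Decompose π into cycles: lengths [13, 13, 13, 13, 1] (5 cycles, including the fixed point 0).
n − c = 53 − 5 = 48; sign = (−1)^48 = +1.
Zolotarev: (42|53) = +1, matching the cycle-count sign.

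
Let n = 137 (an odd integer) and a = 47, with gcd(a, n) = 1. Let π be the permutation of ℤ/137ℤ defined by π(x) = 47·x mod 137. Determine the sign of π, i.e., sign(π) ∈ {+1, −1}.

-1

Start at x=128: 128 → 125 → 121 → 70 → 2 → 94 → 34 → … (one orbit).
Decompose π into cycles: lengths [136, 1] (2 cycles, including the fixed point 0).
Σ(ℓ_i−1) = 137−2 = 135; sign = (−1)^135 = -1.
Check: (47/137) = -1 by Zolotarev.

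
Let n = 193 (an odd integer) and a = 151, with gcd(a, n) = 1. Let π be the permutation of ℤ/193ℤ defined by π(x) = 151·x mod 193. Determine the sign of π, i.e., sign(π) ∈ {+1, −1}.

Orbit of 50 under x↦151x: [50, 23, 192, 42, 166, 169, 43]… (length divides ord_193(151)).
The orbit structure of x ↦ 151x mod 193: 7 orbits of sizes [32, 32, 32, 32, 32, 32, 1].
With 7 cycles on 193 points, sign = (−1)^{193−7} = +1.
Check: (151/193) = +1 by Zolotarev.

+1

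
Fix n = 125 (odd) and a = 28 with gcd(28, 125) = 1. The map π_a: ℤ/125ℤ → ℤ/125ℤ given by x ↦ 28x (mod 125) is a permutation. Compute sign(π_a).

-1

Start at x=88: 88 → 89 → 117 → 26 → 103 → 9 → 2 → … (one orbit).
The orbit structure of x ↦ 28x mod 125: 4 orbits of sizes [100, 20, 4, 1].
4 cycles on 125: each ℓ→(−1)^(ℓ−1), product (−1)^121 = -1.
Zolotarev: (28|125) = -1, matching the cycle-count sign.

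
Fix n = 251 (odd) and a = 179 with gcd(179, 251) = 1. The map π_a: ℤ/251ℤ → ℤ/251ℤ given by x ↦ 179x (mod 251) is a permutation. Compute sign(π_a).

+1

Start at x=218: 218 → 117 → 110 → 112 → 219 → 45 → 23 → … (one orbit).
Decompose π into cycles: lengths [125, 125, 1] (3 cycles, including the fixed point 0).
With 3 cycles on 251 points, sign = (−1)^{251−3} = +1.
Zolotarev: (179|251) = +1, matching the cycle-count sign.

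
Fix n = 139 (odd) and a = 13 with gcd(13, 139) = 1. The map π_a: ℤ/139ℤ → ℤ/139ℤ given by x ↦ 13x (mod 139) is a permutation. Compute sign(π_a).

+1

Trace 96: π^k(96) = [96, 136, 100, 49, 81, 80, 67] for k=0..6.
Decompose π into cycles: lengths [69, 69, 1] (3 cycles, including the fixed point 0).
n − c = 139 − 3 = 136; sign = (−1)^136 = +1.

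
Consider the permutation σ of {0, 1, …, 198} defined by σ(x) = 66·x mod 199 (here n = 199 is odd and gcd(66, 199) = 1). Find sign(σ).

Start at x=5: 5 → 131 → 89 → 103 → 32 → 122 → 92 → … (one orbit).
π_66 has 3 disjoint cycles with lengths [99, 99, 1] on {0,…,198}.
199 − 3 = 196 transpositions; sign(π) = (−1)^196 = +1.

+1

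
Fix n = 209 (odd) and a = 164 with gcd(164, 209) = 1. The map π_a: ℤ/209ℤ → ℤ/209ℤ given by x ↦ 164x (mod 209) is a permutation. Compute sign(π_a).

Trace 144: π^k(144) = [144, 208, 45, 65, 1, 164] for k=0..5.
π_164 has 39 disjoint cycles with lengths [6, 6, 6, 6, 6, 6, 6, 6, 6, 6, 6, 6, 6, 6, 6, 6, 6, 6, 6, 6, 6, 6, 6, 6, 6, 6, 6, 6, 6, 6, 6, 6, 6, 2, 2, 2, 2, 2, 1] on {0,…,208}.
209 − 39 = 170 transpositions; sign(π) = (−1)^170 = +1.

+1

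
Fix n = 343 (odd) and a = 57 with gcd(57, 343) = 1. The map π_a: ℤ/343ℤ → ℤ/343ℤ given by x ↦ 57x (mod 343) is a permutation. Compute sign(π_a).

Start at x=288: 288 → 295 → 8 → 113 → 267 → 127 → 36 → … (one orbit).
Cycle type of π: 49×6 + 7×6 + 1×7; total 19 cycles.
19 cycles on 343: each ℓ→(−1)^(ℓ−1), product (−1)^324 = +1.

+1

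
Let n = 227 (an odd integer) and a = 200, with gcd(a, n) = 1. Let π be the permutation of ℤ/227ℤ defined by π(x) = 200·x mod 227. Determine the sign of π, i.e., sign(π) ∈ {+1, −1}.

Trace 189: π^k(189) = [189, 118, 219, 216, 70, 153, 182] for k=0..6.
Cycle type of π: 226 + 1; total 2 cycles.
2 cycles on 227: each ℓ→(−1)^(ℓ−1), product (−1)^225 = -1.

-1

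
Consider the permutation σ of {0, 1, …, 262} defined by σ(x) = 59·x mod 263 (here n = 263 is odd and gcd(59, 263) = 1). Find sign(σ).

-1

Start at x=97: 97 → 200 → 228 → 39 → 197 → 51 → 116 → … (one orbit).
2 cycles of lengths [262, 1].
With 2 cycles on 263 points, sign = (−1)^{263−2} = -1.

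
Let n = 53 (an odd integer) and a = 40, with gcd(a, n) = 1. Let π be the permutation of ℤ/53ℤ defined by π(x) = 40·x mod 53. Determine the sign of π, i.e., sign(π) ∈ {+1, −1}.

+1

Start at x=40: 40 → 10 → 29 → 47 → 25 → 46 → 38 → … (one orbit).
The orbit structure of x ↦ 40x mod 53: 3 orbits of sizes [26, 26, 1].
53 − 3 = 50 transpositions; sign(π) = (−1)^50 = +1.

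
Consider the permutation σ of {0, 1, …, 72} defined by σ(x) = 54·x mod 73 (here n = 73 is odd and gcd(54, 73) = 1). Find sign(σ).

Start at x=65: 65 → 6 → 32 → 49 → 18 → 23 → 1 → … (one orbit).
3 cycles of lengths [36, 36, 1].
sign(π) = (−1)^{n − #cycles} = (−1)^{73−3} = (−1)^70 = +1.
Check: (54/73) = +1 by Zolotarev.

+1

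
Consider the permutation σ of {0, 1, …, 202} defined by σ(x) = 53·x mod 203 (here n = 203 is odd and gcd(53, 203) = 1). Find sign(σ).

+1

Trace 16: π^k(16) = [16, 36, 81, 30, 169, 25, 107] for k=0..6.
Cycle type of π: 21×8 + 7×4 + 3×2 + 1; total 15 cycles.
sign(π) = (−1)^{n − #cycles} = (−1)^{203−15} = (−1)^188 = +1.
(53|203)_J = +1 (Zolotarev's lemma cross-check).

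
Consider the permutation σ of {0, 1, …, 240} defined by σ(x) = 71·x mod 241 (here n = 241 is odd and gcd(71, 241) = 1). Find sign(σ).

-1

Orbit of 22 under x↦71x: [22, 116, 42, 90, 124, 128, 171]… (length divides ord_241(71)).
2 cycles of lengths [240, 1].
241 − 2 = 239 transpositions; sign(π) = (−1)^239 = -1.
(71|241)_J = -1 (Zolotarev's lemma cross-check).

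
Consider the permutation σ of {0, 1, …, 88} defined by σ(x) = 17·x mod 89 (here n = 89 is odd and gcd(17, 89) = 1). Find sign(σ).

+1

Start at x=68: 68 → 88 → 72 → 67 → 71 → 50 → 49 → … (one orbit).
The orbit structure of x ↦ 17x mod 89: 3 orbits of sizes [44, 44, 1].
With 3 cycles on 89 points, sign = (−1)^{89−3} = +1.
Check: (17/89) = +1 by Zolotarev.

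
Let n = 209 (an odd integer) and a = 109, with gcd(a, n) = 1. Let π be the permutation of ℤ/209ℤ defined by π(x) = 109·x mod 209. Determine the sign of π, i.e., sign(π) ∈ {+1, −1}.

Start at x=144: 144 → 21 → 199 → 164 → 111 → 186 → 1 → … (one orbit).
Decompose π into cycles: lengths [18, 18, 18, 18, 18, 18, 18, 18, 18, 18, 18, 2, 2, 2, 2, 2, 1] (17 cycles, including the fixed point 0).
Σ(ℓ_i−1) = 209−17 = 192; sign = (−1)^192 = +1.
Zolotarev: (109|209) = +1, matching the cycle-count sign.

+1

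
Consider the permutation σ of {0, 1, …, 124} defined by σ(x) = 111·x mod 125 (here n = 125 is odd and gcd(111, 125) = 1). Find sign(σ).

Start at x=16: 16 → 26 → 11 → 96 → 31 → 66 → 76 → … (one orbit).
Decompose π into cycles: lengths [25, 25, 25, 25, 5, 5, 5, 5, 1, 1, 1, 1, 1] (13 cycles, including the fixed point 0).
sign(π) = (−1)^{n − #cycles} = (−1)^{125−13} = (−1)^112 = +1.
Via Zolotarev, sign(π_{111}) = (111|125) = +1.

+1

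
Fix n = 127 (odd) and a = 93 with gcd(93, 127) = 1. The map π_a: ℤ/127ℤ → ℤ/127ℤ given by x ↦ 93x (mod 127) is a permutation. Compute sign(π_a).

-1

Orbit of 82 under x↦93x: [82, 6, 50, 78, 15, 125, 68]… (length divides ord_127(93)).
2 cycles of lengths [126, 1].
2 cycles on 127: each ℓ→(−1)^(ℓ−1), product (−1)^125 = -1.
Via Zolotarev, sign(π_{93}) = (93|127) = -1.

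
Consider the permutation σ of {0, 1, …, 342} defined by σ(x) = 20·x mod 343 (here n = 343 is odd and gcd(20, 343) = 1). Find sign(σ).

Orbit of 288 under x↦20x: [288, 272, 295, 69, 8, 160, 113]… (length divides ord_343(20)).
π_20 has 10 disjoint cycles with lengths [98, 98, 98, 14, 14, 14, 2, 2, 2, 1] on {0,…,342}.
343 − 10 = 333 transpositions; sign(π) = (−1)^333 = -1.

-1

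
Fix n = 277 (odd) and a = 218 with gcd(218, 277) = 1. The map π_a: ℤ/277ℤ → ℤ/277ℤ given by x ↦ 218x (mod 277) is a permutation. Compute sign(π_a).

+1

Trace 155: π^k(155) = [155, 273, 236, 203, 211, 16, 164] for k=0..6.
Cycle lengths of π_218 on ℤ/277ℤ: [23, 23, 23, 23, 23, 23, 23, 23, 23, 23, 23, 23, 1]; 13 cycles in total.
13 cycles on 277: each ℓ→(−1)^(ℓ−1), product (−1)^264 = +1.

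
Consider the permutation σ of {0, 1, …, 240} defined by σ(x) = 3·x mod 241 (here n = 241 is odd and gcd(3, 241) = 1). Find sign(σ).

+1

Start at x=41: 41 → 123 → 128 → 143 → 188 → 82 → 5 → … (one orbit).
The orbit structure of x ↦ 3x mod 241: 3 orbits of sizes [120, 120, 1].
sign(π) = (−1)^{n − #cycles} = (−1)^{241−3} = (−1)^238 = +1.
Check: (3/241) = +1 by Zolotarev.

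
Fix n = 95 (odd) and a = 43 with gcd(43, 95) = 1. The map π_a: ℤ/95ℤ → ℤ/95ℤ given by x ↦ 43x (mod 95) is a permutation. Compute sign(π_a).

Start at x=1: 1 → 43 → 44 → 87 → 36 → 28 → 64 → … (one orbit).
6 cycles of lengths [36, 36, 9, 9, 4, 1].
Σ(ℓ_i−1) = 95−6 = 89; sign = (−1)^89 = -1.
Via Zolotarev, sign(π_{43}) = (43|95) = -1.

-1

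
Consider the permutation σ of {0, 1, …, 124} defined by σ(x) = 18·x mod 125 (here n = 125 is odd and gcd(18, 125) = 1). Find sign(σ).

Trace 107: π^k(107) = [107, 51, 43, 24, 57, 26, 93] for k=0..6.
Cycle lengths of π_18 on ℤ/125ℤ: [20, 20, 20, 20, 20, 4, 4, 4, 4, 4, 4, 1]; 12 cycles in total.
sign(π) = (−1)^{n − #cycles} = (−1)^{125−12} = (−1)^113 = -1.
Zolotarev: (18|125) = -1, matching the cycle-count sign.

-1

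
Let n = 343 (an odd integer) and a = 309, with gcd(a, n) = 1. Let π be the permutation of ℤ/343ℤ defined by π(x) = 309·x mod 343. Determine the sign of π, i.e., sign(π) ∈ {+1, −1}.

+1

Start at x=316: 316 → 232 → 1 → 309 → 127 → 141 → 8 → … (one orbit).
π_309 has 19 disjoint cycles with lengths [49, 49, 49, 49, 49, 49, 7, 7, 7, 7, 7, 7, 1, 1, 1, 1, 1, 1, 1] on {0,…,342}.
sign(π) = (−1)^{n − #cycles} = (−1)^{343−19} = (−1)^324 = +1.
(309|343)_J = +1 (Zolotarev's lemma cross-check).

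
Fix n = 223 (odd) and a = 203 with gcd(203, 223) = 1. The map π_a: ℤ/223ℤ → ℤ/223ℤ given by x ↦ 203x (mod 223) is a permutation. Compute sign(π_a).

Trace 152: π^k(152) = [152, 82, 144, 19, 66, 18, 86] for k=0..6.
The orbit structure of x ↦ 203x mod 223: 3 orbits of sizes [111, 111, 1].
223 − 3 = 220 transpositions; sign(π) = (−1)^220 = +1.
Via Zolotarev, sign(π_{203}) = (203|223) = +1.

+1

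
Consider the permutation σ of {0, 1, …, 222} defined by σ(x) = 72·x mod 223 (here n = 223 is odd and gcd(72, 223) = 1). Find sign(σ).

Start at x=56: 56 → 18 → 181 → 98 → 143 → 38 → 60 → … (one orbit).
3 cycles of lengths [111, 111, 1].
3 cycles on 223: each ℓ→(−1)^(ℓ−1), product (−1)^220 = +1.

+1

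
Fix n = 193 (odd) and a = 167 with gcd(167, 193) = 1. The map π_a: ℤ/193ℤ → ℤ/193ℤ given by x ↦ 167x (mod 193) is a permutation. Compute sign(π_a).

-1

Trace 99: π^k(99) = [99, 128, 146, 64, 73, 32, 133] for k=0..6.
Decompose π into cycles: lengths [192, 1] (2 cycles, including the fixed point 0).
193 − 2 = 191 transpositions; sign(π) = (−1)^191 = -1.
The Jacobi symbol (167|193) = -1 (Zolotarev) agrees.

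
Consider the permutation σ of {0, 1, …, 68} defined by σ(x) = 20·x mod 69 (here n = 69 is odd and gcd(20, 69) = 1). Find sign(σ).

+1

Trace 5: π^k(5) = [5, 31, 68, 49, 14, 4, 11] for k=0..6.
5 cycles of lengths [22, 22, 22, 2, 1].
With 5 cycles on 69 points, sign = (−1)^{69−5} = +1.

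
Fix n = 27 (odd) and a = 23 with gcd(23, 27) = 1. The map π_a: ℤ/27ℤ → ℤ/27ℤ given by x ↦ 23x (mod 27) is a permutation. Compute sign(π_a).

Start at x=11: 11 → 10 → 14 → 25 → 8 → 22 → 20 → … (one orbit).
Cycle type of π: 18 + 6 + 2 + 1; total 4 cycles.
4 cycles on 27: each ℓ→(−1)^(ℓ−1), product (−1)^23 = -1.

-1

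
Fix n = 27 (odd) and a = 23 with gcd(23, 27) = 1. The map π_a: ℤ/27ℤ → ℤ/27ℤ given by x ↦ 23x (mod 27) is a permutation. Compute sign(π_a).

-1

Trace 23: π^k(23) = [23, 16, 17, 13, 2, 19, 5] for k=0..6.
Decompose π into cycles: lengths [18, 6, 2, 1] (4 cycles, including the fixed point 0).
Σ(ℓ_i−1) = 27−4 = 23; sign = (−1)^23 = -1.
The Jacobi symbol (23|27) = -1 (Zolotarev) agrees.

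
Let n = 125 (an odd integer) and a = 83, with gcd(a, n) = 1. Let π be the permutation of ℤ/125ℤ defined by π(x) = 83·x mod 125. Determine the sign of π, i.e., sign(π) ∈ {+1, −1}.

-1

Trace 1: π^k(1) = [1, 83, 14, 37, 71, 18, 119] for k=0..6.
π_83 has 4 disjoint cycles with lengths [100, 20, 4, 1] on {0,…,124}.
With 4 cycles on 125 points, sign = (−1)^{125−4} = -1.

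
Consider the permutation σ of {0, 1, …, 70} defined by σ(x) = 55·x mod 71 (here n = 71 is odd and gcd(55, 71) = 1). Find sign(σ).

-1

Orbit of 27 under x↦55x: [27, 65, 25, 26, 10, 53, 4]… (length divides ord_71(55)).
Cycle lengths of π_55 on ℤ/71ℤ: [70, 1]; 2 cycles in total.
Σ(ℓ_i−1) = 71−2 = 69; sign = (−1)^69 = -1.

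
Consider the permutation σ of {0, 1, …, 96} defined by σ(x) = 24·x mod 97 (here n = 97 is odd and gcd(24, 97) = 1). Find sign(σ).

+1

Start at x=81: 81 → 4 → 96 → 73 → 6 → 47 → 61 → … (one orbit).
π_24 has 5 disjoint cycles with lengths [24, 24, 24, 24, 1] on {0,…,96}.
sign(π) = (−1)^{n − #cycles} = (−1)^{97−5} = (−1)^92 = +1.
(24|97)_J = +1 (Zolotarev's lemma cross-check).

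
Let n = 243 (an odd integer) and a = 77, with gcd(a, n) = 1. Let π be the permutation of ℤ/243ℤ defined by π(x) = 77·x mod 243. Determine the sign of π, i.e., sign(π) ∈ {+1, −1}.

Trace 130: π^k(130) = [130, 47, 217, 185, 151, 206, 67] for k=0..6.
Cycle lengths of π_77 on ℤ/243ℤ: [162, 54, 18, 6, 2, 1]; 6 cycles in total.
With 6 cycles on 243 points, sign = (−1)^{243−6} = -1.
Via Zolotarev, sign(π_{77}) = (77|243) = -1.

-1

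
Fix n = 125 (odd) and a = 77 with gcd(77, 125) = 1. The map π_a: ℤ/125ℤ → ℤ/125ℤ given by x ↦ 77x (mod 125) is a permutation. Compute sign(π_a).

Start at x=3: 3 → 106 → 37 → 99 → 123 → 96 → 17 → … (one orbit).
Cycle lengths of π_77 on ℤ/125ℤ: [100, 20, 4, 1]; 4 cycles in total.
125 − 4 = 121 transpositions; sign(π) = (−1)^121 = -1.
Zolotarev: (77|125) = -1, matching the cycle-count sign.

-1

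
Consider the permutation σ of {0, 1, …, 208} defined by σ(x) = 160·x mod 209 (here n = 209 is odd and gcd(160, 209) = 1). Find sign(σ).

+1

Orbit of 102 under x↦160x: [102, 18, 163, 164, 115, 8, 26]… (length divides ord_209(160)).
The orbit structure of x ↦ 160x mod 209: 11 orbits of sizes [30, 30, 30, 30, 30, 30, 10, 6, 6, 6, 1].
n − c = 209 − 11 = 198; sign = (−1)^198 = +1.
(160|209)_J = +1 (Zolotarev's lemma cross-check).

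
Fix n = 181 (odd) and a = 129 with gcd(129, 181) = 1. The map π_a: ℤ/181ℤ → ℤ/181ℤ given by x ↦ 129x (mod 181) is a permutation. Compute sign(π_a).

Start at x=25: 25 → 148 → 87 → 1 → 129 → 170 → 29 → … (one orbit).
5 cycles of lengths [45, 45, 45, 45, 1].
n − c = 181 − 5 = 176; sign = (−1)^176 = +1.
Check: (129/181) = +1 by Zolotarev.

+1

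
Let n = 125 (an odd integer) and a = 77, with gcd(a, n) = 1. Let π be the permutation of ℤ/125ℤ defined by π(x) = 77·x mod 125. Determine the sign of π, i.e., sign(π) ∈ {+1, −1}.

-1

Orbit of 54 under x↦77x: [54, 33, 41, 32, 89, 103, 56]… (length divides ord_125(77)).
Cycle lengths of π_77 on ℤ/125ℤ: [100, 20, 4, 1]; 4 cycles in total.
125 − 4 = 121 transpositions; sign(π) = (−1)^121 = -1.
Via Zolotarev, sign(π_{77}) = (77|125) = -1.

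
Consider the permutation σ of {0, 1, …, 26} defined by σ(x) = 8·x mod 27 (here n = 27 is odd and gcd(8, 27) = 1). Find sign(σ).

-1

Trace 10: π^k(10) = [10, 26, 19, 17, 1, 8] for k=0..5.
π_8 has 8 disjoint cycles with lengths [6, 6, 6, 2, 2, 2, 2, 1] on {0,…,26}.
With 8 cycles on 27 points, sign = (−1)^{27−8} = -1.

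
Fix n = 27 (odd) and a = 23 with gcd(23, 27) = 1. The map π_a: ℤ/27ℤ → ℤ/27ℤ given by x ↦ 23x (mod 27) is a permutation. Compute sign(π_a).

Orbit of 26 under x↦23x: [26, 4, 11, 10, 14, 25, 8]… (length divides ord_27(23)).
4 cycles of lengths [18, 6, 2, 1].
Σ(ℓ_i−1) = 27−4 = 23; sign = (−1)^23 = -1.

-1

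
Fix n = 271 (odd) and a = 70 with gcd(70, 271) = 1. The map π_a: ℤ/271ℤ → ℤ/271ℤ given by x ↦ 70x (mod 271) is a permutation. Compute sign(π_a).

+1

Trace 64: π^k(64) = [64, 144, 53, 187, 82, 49, 178] for k=0..6.
The orbit structure of x ↦ 70x mod 271: 3 orbits of sizes [135, 135, 1].
sign(π) = (−1)^{n − #cycles} = (−1)^{271−3} = (−1)^268 = +1.
The Jacobi symbol (70|271) = +1 (Zolotarev) agrees.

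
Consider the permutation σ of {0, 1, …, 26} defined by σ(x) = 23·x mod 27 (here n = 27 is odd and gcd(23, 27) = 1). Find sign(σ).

Start at x=5: 5 → 7 → 26 → 4 → 11 → 10 → 14 → … (one orbit).
Decompose π into cycles: lengths [18, 6, 2, 1] (4 cycles, including the fixed point 0).
n − c = 27 − 4 = 23; sign = (−1)^23 = -1.

-1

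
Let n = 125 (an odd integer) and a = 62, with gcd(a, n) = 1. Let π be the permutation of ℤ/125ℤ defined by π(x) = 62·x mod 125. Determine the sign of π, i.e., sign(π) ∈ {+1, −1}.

Trace 56: π^k(56) = [56, 97, 14, 118, 66, 92, 79] for k=0..6.
Decompose π into cycles: lengths [100, 20, 4, 1] (4 cycles, including the fixed point 0).
Σ(ℓ_i−1) = 125−4 = 121; sign = (−1)^121 = -1.
Zolotarev: (62|125) = -1, matching the cycle-count sign.

-1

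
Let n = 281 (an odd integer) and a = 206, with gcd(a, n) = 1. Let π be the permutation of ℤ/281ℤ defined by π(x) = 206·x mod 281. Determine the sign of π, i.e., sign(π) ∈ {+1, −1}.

-1

Start at x=171: 171 → 101 → 12 → 224 → 60 → 277 → 19 → … (one orbit).
The orbit structure of x ↦ 206x mod 281: 2 orbits of sizes [280, 1].
n − c = 281 − 2 = 279; sign = (−1)^279 = -1.
(206|281)_J = -1 (Zolotarev's lemma cross-check).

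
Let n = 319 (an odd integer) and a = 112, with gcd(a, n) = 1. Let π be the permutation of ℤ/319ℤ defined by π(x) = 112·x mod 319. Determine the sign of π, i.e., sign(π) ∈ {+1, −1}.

-1

Orbit of 111 under x↦112x: [111, 310, 268, 30, 170, 219, 284]… (length divides ord_319(112)).
Decompose π into cycles: lengths [70, 70, 70, 70, 10, 7, 7, 7, 7, 1] (10 cycles, including the fixed point 0).
319 − 10 = 309 transpositions; sign(π) = (−1)^309 = -1.
The Jacobi symbol (112|319) = -1 (Zolotarev) agrees.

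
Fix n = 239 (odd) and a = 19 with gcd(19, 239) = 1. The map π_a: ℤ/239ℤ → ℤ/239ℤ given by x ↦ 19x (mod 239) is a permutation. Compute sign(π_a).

Start at x=49: 49 → 214 → 3 → 57 → 127 → 23 → 198 → … (one orbit).
π_19 has 2 disjoint cycles with lengths [238, 1] on {0,…,238}.
n − c = 239 − 2 = 237; sign = (−1)^237 = -1.
The Jacobi symbol (19|239) = -1 (Zolotarev) agrees.

-1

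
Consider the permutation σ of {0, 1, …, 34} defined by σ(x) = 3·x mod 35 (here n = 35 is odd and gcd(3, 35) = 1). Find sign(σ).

+1

Orbit of 12 under x↦3x: [12, 1, 3, 9, 27, 11, 33]… (length divides ord_35(3)).
5 cycles of lengths [12, 12, 6, 4, 1].
n − c = 35 − 5 = 30; sign = (−1)^30 = +1.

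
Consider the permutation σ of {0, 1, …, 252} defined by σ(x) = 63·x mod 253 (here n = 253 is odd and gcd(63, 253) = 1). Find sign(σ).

Trace 28: π^k(28) = [28, 246, 65, 47, 178, 82, 106] for k=0..6.
5 cycles of lengths [110, 110, 22, 10, 1].
sign(π) = (−1)^{n − #cycles} = (−1)^{253−5} = (−1)^248 = +1.
(63|253)_J = +1 (Zolotarev's lemma cross-check).

+1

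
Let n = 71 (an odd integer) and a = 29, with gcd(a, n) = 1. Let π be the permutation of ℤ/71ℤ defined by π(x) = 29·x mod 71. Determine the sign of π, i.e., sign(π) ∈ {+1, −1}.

+1

Orbit of 20 under x↦29x: [20, 12, 64, 10, 6, 32, 5]… (length divides ord_71(29)).
The orbit structure of x ↦ 29x mod 71: 3 orbits of sizes [35, 35, 1].
n − c = 71 − 3 = 68; sign = (−1)^68 = +1.
Check: (29/71) = +1 by Zolotarev.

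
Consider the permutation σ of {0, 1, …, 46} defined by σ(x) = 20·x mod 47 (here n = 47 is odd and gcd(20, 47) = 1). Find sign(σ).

Trace 41: π^k(41) = [41, 21, 44, 34, 22, 17, 11] for k=0..6.
Cycle type of π: 46 + 1; total 2 cycles.
n − c = 47 − 2 = 45; sign = (−1)^45 = -1.
Check: (20/47) = -1 by Zolotarev.

-1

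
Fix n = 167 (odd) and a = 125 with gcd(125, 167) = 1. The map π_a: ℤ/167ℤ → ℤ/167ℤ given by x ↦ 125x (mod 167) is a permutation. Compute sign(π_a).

Trace 157: π^k(157) = [157, 86, 62, 68, 150, 46, 72] for k=0..6.
π_125 has 2 disjoint cycles with lengths [166, 1] on {0,…,166}.
n − c = 167 − 2 = 165; sign = (−1)^165 = -1.
Zolotarev: (125|167) = -1, matching the cycle-count sign.

-1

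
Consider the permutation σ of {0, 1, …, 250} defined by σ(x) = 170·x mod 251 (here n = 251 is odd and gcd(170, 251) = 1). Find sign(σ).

-1

Orbit of 172 under x↦170x: [172, 124, 247, 73, 111, 45, 120]… (length divides ord_251(170)).
Decompose π into cycles: lengths [250, 1] (2 cycles, including the fixed point 0).
Σ(ℓ_i−1) = 251−2 = 249; sign = (−1)^249 = -1.
The Jacobi symbol (170|251) = -1 (Zolotarev) agrees.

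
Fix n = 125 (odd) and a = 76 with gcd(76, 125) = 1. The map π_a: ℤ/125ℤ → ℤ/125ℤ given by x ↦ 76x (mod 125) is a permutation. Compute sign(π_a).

Trace 1: π^k(1) = [1, 76, 26, 101, 51] for k=0..4.
Cycle type of π: 5×20 + 1×25; total 45 cycles.
n − c = 125 − 45 = 80; sign = (−1)^80 = +1.
(76|125)_J = +1 (Zolotarev's lemma cross-check).

+1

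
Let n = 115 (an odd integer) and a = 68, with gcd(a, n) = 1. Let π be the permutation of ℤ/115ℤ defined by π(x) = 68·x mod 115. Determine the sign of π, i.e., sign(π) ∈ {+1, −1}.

Trace 24: π^k(24) = [24, 22, 1, 68] for k=0..3.
π_68 has 35 disjoint cycles with lengths [4, 4, 4, 4, 4, 4, 4, 4, 4, 4, 4, 4, 4, 4, 4, 4, 4, 4, 4, 4, 4, 4, 4, 2, 2, 2, 2, 2, 2, 2, 2, 2, 2, 2, 1] on {0,…,114}.
115 − 35 = 80 transpositions; sign(π) = (−1)^80 = +1.
Via Zolotarev, sign(π_{68}) = (68|115) = +1.

+1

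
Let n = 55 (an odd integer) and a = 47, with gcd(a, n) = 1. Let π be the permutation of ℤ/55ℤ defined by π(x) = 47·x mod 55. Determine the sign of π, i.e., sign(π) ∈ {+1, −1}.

-1

Trace 23: π^k(23) = [23, 36, 42, 49, 48, 1, 47] for k=0..6.
Cycle type of π: 20×2 + 5×2 + 4 + 1; total 6 cycles.
sign(π) = (−1)^{n − #cycles} = (−1)^{55−6} = (−1)^49 = -1.
Check: (47/55) = -1 by Zolotarev.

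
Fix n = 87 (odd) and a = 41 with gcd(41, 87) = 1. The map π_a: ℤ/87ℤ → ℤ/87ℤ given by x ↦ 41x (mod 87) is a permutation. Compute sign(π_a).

+1

Start at x=41: 41 → 28 → 17 → 1 → 41 (one orbit).
Cycle lengths of π_41 on ℤ/87ℤ: [4, 4, 4, 4, 4, 4, 4, 4, 4, 4, 4, 4, 4, 4, 4, 4, 4, 4, 4, 4, 4, 2, 1]; 23 cycles in total.
n − c = 87 − 23 = 64; sign = (−1)^64 = +1.
Via Zolotarev, sign(π_{41}) = (41|87) = +1.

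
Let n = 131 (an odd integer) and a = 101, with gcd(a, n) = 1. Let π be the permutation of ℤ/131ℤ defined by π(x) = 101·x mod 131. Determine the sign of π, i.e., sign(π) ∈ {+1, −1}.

+1

Trace 112: π^k(112) = [112, 46, 61, 4, 11, 63, 75] for k=0..6.
The orbit structure of x ↦ 101x mod 131: 3 orbits of sizes [65, 65, 1].
With 3 cycles on 131 points, sign = (−1)^{131−3} = +1.
Check: (101/131) = +1 by Zolotarev.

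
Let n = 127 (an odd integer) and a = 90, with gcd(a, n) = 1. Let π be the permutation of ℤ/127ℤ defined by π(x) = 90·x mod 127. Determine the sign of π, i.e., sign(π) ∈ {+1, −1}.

-1

Start at x=19: 19 → 59 → 103 → 126 → 37 → 28 → 107 → … (one orbit).
The orbit structure of x ↦ 90x mod 127: 8 orbits of sizes [18, 18, 18, 18, 18, 18, 18, 1].
127 − 8 = 119 transpositions; sign(π) = (−1)^119 = -1.
Via Zolotarev, sign(π_{90}) = (90|127) = -1.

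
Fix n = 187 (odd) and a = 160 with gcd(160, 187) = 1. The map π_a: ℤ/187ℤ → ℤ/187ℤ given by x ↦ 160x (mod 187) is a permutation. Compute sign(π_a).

+1

Start at x=144: 144 → 39 → 69 → 7 → 185 → 54 → 38 → … (one orbit).
The orbit structure of x ↦ 160x mod 187: 5 orbits of sizes [80, 80, 16, 10, 1].
187 − 5 = 182 transpositions; sign(π) = (−1)^182 = +1.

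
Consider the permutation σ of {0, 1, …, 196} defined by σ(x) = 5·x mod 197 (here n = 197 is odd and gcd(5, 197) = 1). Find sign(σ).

-1

Start at x=181: 181 → 117 → 191 → 167 → 47 → 38 → 190 → … (one orbit).
Cycle type of π: 196 + 1; total 2 cycles.
n − c = 197 − 2 = 195; sign = (−1)^195 = -1.
(5|197)_J = -1 (Zolotarev's lemma cross-check).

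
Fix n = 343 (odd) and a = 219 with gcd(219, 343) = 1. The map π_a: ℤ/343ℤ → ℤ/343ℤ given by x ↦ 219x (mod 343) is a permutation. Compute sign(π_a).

Trace 316: π^k(316) = [316, 261, 221, 36, 338, 277, 295] for k=0..6.
The orbit structure of x ↦ 219x mod 343: 7 orbits of sizes [147, 147, 21, 21, 3, 3, 1].
7 cycles on 343: each ℓ→(−1)^(ℓ−1), product (−1)^336 = +1.

+1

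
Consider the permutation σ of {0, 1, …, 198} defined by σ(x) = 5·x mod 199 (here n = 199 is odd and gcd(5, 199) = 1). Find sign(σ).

Orbit of 114 under x↦5x: [114, 172, 64, 121, 8, 40, 1]… (length divides ord_199(5)).
π_5 has 7 disjoint cycles with lengths [33, 33, 33, 33, 33, 33, 1] on {0,…,198}.
n − c = 199 − 7 = 192; sign = (−1)^192 = +1.

+1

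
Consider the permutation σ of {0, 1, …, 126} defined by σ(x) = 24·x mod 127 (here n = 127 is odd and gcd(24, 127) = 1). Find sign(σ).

Start at x=19: 19 → 75 → 22 → 20 → 99 → 90 → 1 → … (one orbit).
Cycle type of π: 18×7 + 1; total 8 cycles.
n − c = 127 − 8 = 119; sign = (−1)^119 = -1.
Via Zolotarev, sign(π_{24}) = (24|127) = -1.

-1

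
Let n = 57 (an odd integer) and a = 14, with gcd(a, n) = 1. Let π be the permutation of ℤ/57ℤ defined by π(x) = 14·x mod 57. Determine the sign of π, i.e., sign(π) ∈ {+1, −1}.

+1

Orbit of 50 under x↦14x: [50, 16, 53, 1, 14, 25, 8]… (length divides ord_57(14)).
The orbit structure of x ↦ 14x mod 57: 5 orbits of sizes [18, 18, 18, 2, 1].
5 cycles on 57: each ℓ→(−1)^(ℓ−1), product (−1)^52 = +1.
Check: (14/57) = +1 by Zolotarev.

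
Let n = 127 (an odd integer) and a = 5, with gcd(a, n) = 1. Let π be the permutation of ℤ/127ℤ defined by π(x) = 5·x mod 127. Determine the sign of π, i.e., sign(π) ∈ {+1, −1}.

-1

Orbit of 50 under x↦5x: [50, 123, 107, 27, 8, 40, 73]… (length divides ord_127(5)).
4 cycles of lengths [42, 42, 42, 1].
sign(π) = (−1)^{n − #cycles} = (−1)^{127−4} = (−1)^123 = -1.
Check: (5/127) = -1 by Zolotarev.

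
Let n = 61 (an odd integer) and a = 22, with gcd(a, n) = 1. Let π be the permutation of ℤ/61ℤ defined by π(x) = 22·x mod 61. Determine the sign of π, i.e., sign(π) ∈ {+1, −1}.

+1

Start at x=1: 1 → 22 → 57 → 34 → 16 → 47 → 58 → … (one orbit).
Cycle type of π: 15×4 + 1; total 5 cycles.
Σ(ℓ_i−1) = 61−5 = 56; sign = (−1)^56 = +1.
Zolotarev: (22|61) = +1, matching the cycle-count sign.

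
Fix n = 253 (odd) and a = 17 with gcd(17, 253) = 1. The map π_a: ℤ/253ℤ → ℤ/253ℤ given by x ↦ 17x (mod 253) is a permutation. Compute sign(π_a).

Trace 188: π^k(188) = [188, 160, 190, 194, 9, 153, 71] for k=0..6.
5 cycles of lengths [110, 110, 22, 10, 1].
253 − 5 = 248 transpositions; sign(π) = (−1)^248 = +1.
(17|253)_J = +1 (Zolotarev's lemma cross-check).

+1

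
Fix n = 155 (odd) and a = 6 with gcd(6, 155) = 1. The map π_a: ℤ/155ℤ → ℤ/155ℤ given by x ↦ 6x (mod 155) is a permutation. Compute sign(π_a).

-1

Start at x=56: 56 → 26 → 1 → 6 → 36 → 61 → 56 (one orbit).
π_6 has 30 disjoint cycles with lengths [6, 6, 6, 6, 6, 6, 6, 6, 6, 6, 6, 6, 6, 6, 6, 6, 6, 6, 6, 6, 6, 6, 6, 6, 6, 1, 1, 1, 1, 1] on {0,…,154}.
Σ(ℓ_i−1) = 155−30 = 125; sign = (−1)^125 = -1.
Zolotarev: (6|155) = -1, matching the cycle-count sign.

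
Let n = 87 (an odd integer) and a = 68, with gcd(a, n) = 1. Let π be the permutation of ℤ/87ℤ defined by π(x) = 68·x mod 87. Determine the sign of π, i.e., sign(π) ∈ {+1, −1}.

Trace 17: π^k(17) = [17, 25, 47, 64, 2, 49, 26] for k=0..6.
Cycle lengths of π_68 on ℤ/87ℤ: [28, 28, 28, 2, 1]; 5 cycles in total.
sign(π) = (−1)^{n − #cycles} = (−1)^{87−5} = (−1)^82 = +1.
The Jacobi symbol (68|87) = +1 (Zolotarev) agrees.

+1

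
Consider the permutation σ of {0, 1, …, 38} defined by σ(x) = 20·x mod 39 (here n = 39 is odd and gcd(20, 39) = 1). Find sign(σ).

Orbit of 32 under x↦20x: [32, 16, 8, 4, 2, 1, 20]… (length divides ord_39(20)).
Cycle type of π: 12×3 + 2 + 1; total 5 cycles.
n − c = 39 − 5 = 34; sign = (−1)^34 = +1.

+1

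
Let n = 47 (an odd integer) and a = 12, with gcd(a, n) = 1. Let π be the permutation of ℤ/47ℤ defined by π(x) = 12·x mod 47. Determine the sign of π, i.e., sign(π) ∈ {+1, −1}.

Orbit of 25 under x↦12x: [25, 18, 28, 7, 37, 21, 17]… (length divides ord_47(12)).
Cycle lengths of π_12 on ℤ/47ℤ: [23, 23, 1]; 3 cycles in total.
3 cycles on 47: each ℓ→(−1)^(ℓ−1), product (−1)^44 = +1.
Via Zolotarev, sign(π_{12}) = (12|47) = +1.

+1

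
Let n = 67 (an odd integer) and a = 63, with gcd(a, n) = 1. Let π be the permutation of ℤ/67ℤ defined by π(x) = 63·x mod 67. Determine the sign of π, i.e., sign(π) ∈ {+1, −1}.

Trace 36: π^k(36) = [36, 57, 40, 41, 37, 53, 56] for k=0..6.
2 cycles of lengths [66, 1].
sign(π) = (−1)^{n − #cycles} = (−1)^{67−2} = (−1)^65 = -1.
(63|67)_J = -1 (Zolotarev's lemma cross-check).

-1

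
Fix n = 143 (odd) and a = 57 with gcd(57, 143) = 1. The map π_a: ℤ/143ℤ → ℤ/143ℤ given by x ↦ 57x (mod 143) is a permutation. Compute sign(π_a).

Orbit of 83 under x↦57x: [83, 12, 112, 92, 96, 38, 21]… (length divides ord_143(57)).
Decompose π into cycles: lengths [20, 20, 20, 20, 20, 20, 10, 4, 4, 4, 1] (11 cycles, including the fixed point 0).
sign(π) = (−1)^{n − #cycles} = (−1)^{143−11} = (−1)^132 = +1.
Via Zolotarev, sign(π_{57}) = (57|143) = +1.

+1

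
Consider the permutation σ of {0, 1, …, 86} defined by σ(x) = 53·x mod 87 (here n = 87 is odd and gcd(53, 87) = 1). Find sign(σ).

Orbit of 53 under x↦53x: [53, 25, 20, 16, 65, 52, 59]… (length divides ord_87(53)).
Decompose π into cycles: lengths [14, 14, 14, 14, 7, 7, 7, 7, 2, 1] (10 cycles, including the fixed point 0).
87 − 10 = 77 transpositions; sign(π) = (−1)^77 = -1.
(53|87)_J = -1 (Zolotarev's lemma cross-check).

-1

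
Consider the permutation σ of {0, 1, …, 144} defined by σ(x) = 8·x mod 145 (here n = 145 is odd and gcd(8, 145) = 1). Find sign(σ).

+1

Trace 32: π^k(32) = [32, 111, 18, 144, 137, 81, 68] for k=0..6.
The orbit structure of x ↦ 8x mod 145: 7 orbits of sizes [28, 28, 28, 28, 28, 4, 1].
With 7 cycles on 145 points, sign = (−1)^{145−7} = +1.
Via Zolotarev, sign(π_{8}) = (8|145) = +1.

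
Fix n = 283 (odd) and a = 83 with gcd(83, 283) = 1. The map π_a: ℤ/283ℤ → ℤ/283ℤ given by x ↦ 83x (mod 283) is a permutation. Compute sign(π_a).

+1

Trace 280: π^k(280) = [280, 34, 275, 185, 73, 116, 6] for k=0..6.
π_83 has 3 disjoint cycles with lengths [141, 141, 1] on {0,…,282}.
sign(π) = (−1)^{n − #cycles} = (−1)^{283−3} = (−1)^280 = +1.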